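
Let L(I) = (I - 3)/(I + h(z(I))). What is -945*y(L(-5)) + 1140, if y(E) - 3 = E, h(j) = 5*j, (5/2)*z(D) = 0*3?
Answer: -3207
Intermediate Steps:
z(D) = 0 (z(D) = 2*(0*3)/5 = (⅖)*0 = 0)
L(I) = (-3 + I)/I (L(I) = (I - 3)/(I + 5*0) = (-3 + I)/(I + 0) = (-3 + I)/I)
y(E) = 3 + E
-945*y(L(-5)) + 1140 = -945*(3 + (-3 - 5)/(-5)) + 1140 = -945*(3 - ⅕*(-8)) + 1140 = -945*(3 + 8/5) + 1140 = -945*23/5 + 1140 = -4347 + 1140 = -3207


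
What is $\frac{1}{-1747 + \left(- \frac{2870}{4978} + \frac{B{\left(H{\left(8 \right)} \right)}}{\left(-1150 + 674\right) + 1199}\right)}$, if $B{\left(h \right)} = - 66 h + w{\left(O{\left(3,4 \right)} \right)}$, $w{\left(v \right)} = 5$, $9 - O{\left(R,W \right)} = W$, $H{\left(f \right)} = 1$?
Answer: $- \frac{1799547}{3144997943} \approx -0.00057219$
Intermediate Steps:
$O{\left(R,W \right)} = 9 - W$
$B{\left(h \right)} = 5 - 66 h$ ($B{\left(h \right)} = - 66 h + 5 = 5 - 66 h$)
$\frac{1}{-1747 + \left(- \frac{2870}{4978} + \frac{B{\left(H{\left(8 \right)} \right)}}{\left(-1150 + 674\right) + 1199}\right)} = \frac{1}{-1747 - \left(\frac{1435}{2489} - \frac{5 - 66}{\left(-1150 + 674\right) + 1199}\right)} = \frac{1}{-1747 - \left(\frac{1435}{2489} - \frac{5 - 66}{-476 + 1199}\right)} = \frac{1}{-1747 - \left(\frac{1435}{2489} + \frac{61}{723}\right)} = \frac{1}{-1747 - \frac{1189334}{1799547}} = \frac{1}{- \frac{3144997943}{1799547}} = - \frac{1799547}{3144997943}$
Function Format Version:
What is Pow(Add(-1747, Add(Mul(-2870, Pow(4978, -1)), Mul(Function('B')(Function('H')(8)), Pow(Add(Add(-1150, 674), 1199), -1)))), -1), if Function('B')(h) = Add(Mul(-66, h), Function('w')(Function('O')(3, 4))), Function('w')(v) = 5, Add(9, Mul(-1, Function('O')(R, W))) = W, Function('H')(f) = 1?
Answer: Rational(-1799547, 3144997943) ≈ -0.00057219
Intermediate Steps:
Function('O')(R, W) = Add(9, Mul(-1, W))
Function('B')(h) = Add(5, Mul(-66, h)) (Function('B')(h) = Add(Mul(-66, h), 5) = Add(5, Mul(-66, h)))
Pow(Add(-1747, Add(Mul(-2870, Pow(4978, -1)), Mul(Function('B')(Function('H')(8)), Pow(Add(Add(-1150, 674), 1199), -1)))), -1) = Pow(Add(-1747, Add(Mul(-2870, Pow(4978, -1)), Mul(Add(5, Mul(-66, 1)), Pow(Add(Add(-1150, 674), 1199), -1)))), -1) = Pow(Add(-1747, Add(Mul(-2870, Rational(1, 4978)), Mul(Add(5, -66), Pow(Add(-476, 1199), -1)))), -1) = Pow(Add(-1747, Add(Rational(-1435, 2489), Mul(-61, Pow(723, -1)))), -1) = Pow(Add(-1747, Add(Rational(-1435, 2489), Mul(-61, Rational(1, 723)))), -1) = Pow(Add(-1747, Add(Rational(-1435, 2489), Rational(-61, 723))), -1) = Pow(Add(-1747, Rational(-1189334, 1799547)), -1) = Pow(Rational(-3144997943, 1799547), -1) = Rational(-1799547, 3144997943)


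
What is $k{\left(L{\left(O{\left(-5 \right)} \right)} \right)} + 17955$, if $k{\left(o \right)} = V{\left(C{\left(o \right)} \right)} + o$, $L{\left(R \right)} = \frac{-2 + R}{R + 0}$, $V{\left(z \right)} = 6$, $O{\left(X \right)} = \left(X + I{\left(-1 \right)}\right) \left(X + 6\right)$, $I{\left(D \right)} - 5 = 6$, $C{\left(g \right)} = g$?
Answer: $\frac{53885}{3} \approx 17962.0$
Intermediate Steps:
$I{\left(D \right)} = 11$ ($I{\left(D \right)} = 5 + 6 = 11$)
$O{\left(X \right)} = \left(6 + X\right) \left(11 + X\right)$ ($O{\left(X \right)} = \left(X + 11\right) \left(X + 6\right) = \left(11 + X\right) \left(6 + X\right) = \left(6 + X\right) \left(11 + X\right)$)
$L{\left(R \right)} = \frac{-2 + R}{R}$
$k{\left(o \right)} = 6 + o$
$k{\left(L{\left(O{\left(-5 \right)} \right)} \right)} + 17955 = \left(6 + \frac{-2 + \left(66 + \left(-5\right)^{2} + 17 \left(-5\right)\right)}{66 + \left(-5\right)^{2} + 17 \left(-5\right)}\right) + 17955 = \left(6 + \frac{-2 + \left(66 + 25 - 85\right)}{66 + 25 - 85}\right) + 17955 = \left(6 + \frac{-2 + 6}{6}\right) + 17955 = \left(6 + \frac{1}{6} \cdot 4\right) + 17955 = \left(6 + \frac{2}{3}\right) + 17955 = \frac{20}{3} + 17955 = \frac{53885}{3}$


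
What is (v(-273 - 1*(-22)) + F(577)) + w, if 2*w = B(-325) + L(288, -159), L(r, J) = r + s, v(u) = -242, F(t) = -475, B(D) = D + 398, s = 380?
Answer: -693/2 ≈ -346.50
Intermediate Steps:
B(D) = 398 + D
L(r, J) = 380 + r (L(r, J) = r + 380 = 380 + r)
w = 741/2 (w = ((398 - 325) + (380 + 288))/2 = (73 + 668)/2 = (½)*741 = 741/2 ≈ 370.50)
(v(-273 - 1*(-22)) + F(577)) + w = (-242 - 475) + 741/2 = -717 + 741/2 = -693/2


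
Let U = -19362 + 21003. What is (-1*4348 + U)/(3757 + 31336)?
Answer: -2707/35093 ≈ -0.077138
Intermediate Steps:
U = 1641
(-1*4348 + U)/(3757 + 31336) = (-1*4348 + 1641)/(3757 + 31336) = (-4348 + 1641)/35093 = -2707*1/35093 = -2707/35093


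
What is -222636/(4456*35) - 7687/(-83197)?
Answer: -4330945693/3243851030 ≈ -1.3351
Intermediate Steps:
-222636/(4456*35) - 7687/(-83197) = -222636/155960 - 7687*(-1/83197) = -222636*1/155960 + 7687/83197 = -55659/38990 + 7687/83197 = -4330945693/3243851030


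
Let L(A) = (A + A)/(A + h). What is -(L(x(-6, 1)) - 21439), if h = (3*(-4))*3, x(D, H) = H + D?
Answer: 878989/41 ≈ 21439.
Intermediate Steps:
x(D, H) = D + H
h = -36 (h = -12*3 = -36)
L(A) = 2*A/(-36 + A) (L(A) = (A + A)/(A - 36) = (2*A)/(-36 + A) = 2*A/(-36 + A))
-(L(x(-6, 1)) - 21439) = -(2*(-6 + 1)/(-36 + (-6 + 1)) - 21439) = -(2*(-5)/(-36 - 5) - 21439) = -(2*(-5)/(-41) - 21439) = -(2*(-5)*(-1/41) - 21439) = -(10/41 - 21439) = -1*(-878989/41) = 878989/41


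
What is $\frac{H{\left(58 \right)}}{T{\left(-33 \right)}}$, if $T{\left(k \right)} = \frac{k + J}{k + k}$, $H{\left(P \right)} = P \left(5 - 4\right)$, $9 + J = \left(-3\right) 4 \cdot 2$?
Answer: $58$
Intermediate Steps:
$J = -33$ ($J = -9 + \left(-3\right) 4 \cdot 2 = -9 - 24 = -33$)
$H{\left(P \right)} = P$ ($H{\left(P \right)} = P 1 = P$)
$T{\left(k \right)} = \frac{-33 + k}{2 k}$ ($T{\left(k \right)} = \frac{k - 33}{k + k} = \frac{-33 + k}{2 k}$)
$\frac{H{\left(58 \right)}}{T{\left(-33 \right)}} = \frac{58}{\frac{1}{2} \frac{1}{-33} \left(-33 - 33\right)} = \frac{58}{\frac{1}{2} \left(- \frac{1}{33}\right) \left(-66\right)} = \frac{58}{1} = 58 \cdot 1 = 58$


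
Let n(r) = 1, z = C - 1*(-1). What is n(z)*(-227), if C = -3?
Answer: -227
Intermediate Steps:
z = -2 (z = -3 - 1*(-1) = -3 + 1 = -2)
n(z)*(-227) = 1*(-227) = -227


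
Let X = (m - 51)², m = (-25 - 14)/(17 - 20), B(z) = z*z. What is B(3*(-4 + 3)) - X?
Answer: -1435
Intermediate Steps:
B(z) = z²
m = 13 (m = -39/(-3) = -39*(-⅓) = 13)
X = 1444 (X = (13 - 51)² = (-38)² = 1444)
B(3*(-4 + 3)) - X = (3*(-4 + 3))² - 1*1444 = (3*(-1))² - 1444 = (-3)² - 1444 = 9 - 1444 = -1435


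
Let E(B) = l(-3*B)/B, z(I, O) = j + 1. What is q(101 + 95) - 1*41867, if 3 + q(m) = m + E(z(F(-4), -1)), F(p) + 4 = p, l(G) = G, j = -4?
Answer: -41677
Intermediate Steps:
F(p) = -4 + p
z(I, O) = -3 (z(I, O) = -4 + 1 = -3)
E(B) = -3 (E(B) = (-3*B)/B = -3)
q(m) = -6 + m (q(m) = -3 + (m - 3) = -3 + (-3 + m) = -6 + m)
q(101 + 95) - 1*41867 = (-6 + (101 + 95)) - 1*41867 = (-6 + 196) - 41867 = 190 - 41867 = -41677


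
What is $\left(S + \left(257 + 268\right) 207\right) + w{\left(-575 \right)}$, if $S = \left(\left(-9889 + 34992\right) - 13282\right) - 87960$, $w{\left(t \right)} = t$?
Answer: $31961$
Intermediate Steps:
$S = -76139$ ($S = \left(25103 - 13282\right) - 87960 = 11821 - 87960 = -76139$)
$\left(S + \left(257 + 268\right) 207\right) + w{\left(-575 \right)} = \left(-76139 + \left(257 + 268\right) 207\right) - 575 = \left(-76139 + 525 \cdot 207\right) - 575 = \left(-76139 + 108675\right) - 575 = 32536 - 575 = 31961$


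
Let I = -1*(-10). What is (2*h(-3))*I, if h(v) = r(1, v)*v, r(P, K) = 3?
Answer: -180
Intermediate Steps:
h(v) = 3*v
I = 10
(2*h(-3))*I = (2*(3*(-3)))*10 = (2*(-9))*10 = -18*10 = -180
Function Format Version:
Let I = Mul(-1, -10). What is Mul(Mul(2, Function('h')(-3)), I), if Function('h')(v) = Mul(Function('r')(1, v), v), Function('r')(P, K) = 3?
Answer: -180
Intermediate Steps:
Function('h')(v) = Mul(3, v)
I = 10
Mul(Mul(2, Function('h')(-3)), I) = Mul(Mul(2, Mul(3, -3)), 10) = Mul(Mul(2, -9), 10) = Mul(-18, 10) = -180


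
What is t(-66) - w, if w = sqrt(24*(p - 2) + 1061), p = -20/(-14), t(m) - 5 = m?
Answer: -61 - sqrt(51317)/7 ≈ -93.362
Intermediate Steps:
t(m) = 5 + m
p = 10/7 (p = -20*(-1/14) = 10/7 ≈ 1.4286)
w = sqrt(51317)/7 (w = sqrt(24*(10/7 - 2) + 1061) = sqrt(24*(-4/7) + 1061) = sqrt(-96/7 + 1061) = sqrt(7331/7) = sqrt(51317)/7 ≈ 32.362)
t(-66) - w = (5 - 66) - sqrt(51317)/7 = -61 - sqrt(51317)/7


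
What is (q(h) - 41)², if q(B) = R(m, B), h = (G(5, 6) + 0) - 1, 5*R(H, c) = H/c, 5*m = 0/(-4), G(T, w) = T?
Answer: 1681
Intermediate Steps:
m = 0 (m = (0/(-4))/5 = (0*(-¼))/5 = (⅕)*0 = 0)
R(H, c) = H/(5*c) (R(H, c) = (H/c)/5 = H/(5*c))
h = 4 (h = (5 + 0) - 1 = 5 - 1 = 4)
q(B) = 0 (q(B) = (⅕)*0/B = 0)
(q(h) - 41)² = (0 - 41)² = (-41)² = 1681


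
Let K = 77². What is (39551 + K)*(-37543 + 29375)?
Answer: -371480640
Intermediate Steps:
K = 5929
(39551 + K)*(-37543 + 29375) = (39551 + 5929)*(-37543 + 29375) = 45480*(-8168) = -371480640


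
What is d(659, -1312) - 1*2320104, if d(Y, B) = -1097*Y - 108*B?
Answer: -2901331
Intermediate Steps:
d(659, -1312) - 1*2320104 = (-1097*659 - 108*(-1312)) - 1*2320104 = (-722923 + 141696) - 2320104 = -581227 - 2320104 = -2901331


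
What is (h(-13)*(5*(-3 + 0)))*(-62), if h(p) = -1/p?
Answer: 930/13 ≈ 71.538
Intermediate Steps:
(h(-13)*(5*(-3 + 0)))*(-62) = ((-1/(-13))*(5*(-3 + 0)))*(-62) = ((-1*(-1/13))*(5*(-3)))*(-62) = ((1/13)*(-15))*(-62) = -15/13*(-62) = 930/13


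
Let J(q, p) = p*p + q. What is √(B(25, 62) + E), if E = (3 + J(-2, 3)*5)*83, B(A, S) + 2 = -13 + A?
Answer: 2*√791 ≈ 56.249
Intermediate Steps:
J(q, p) = q + p² (J(q, p) = p² + q = q + p²)
B(A, S) = -15 + A (B(A, S) = -2 + (-13 + A) = -15 + A)
E = 3154 (E = (3 + (-2 + 3²)*5)*83 = (3 + (-2 + 9)*5)*83 = (3 + 7*5)*83 = (3 + 35)*83 = 38*83 = 3154)
√(B(25, 62) + E) = √((-15 + 25) + 3154) = √(10 + 3154) = √3164 = 2*√791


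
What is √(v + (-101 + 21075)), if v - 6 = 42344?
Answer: 6*√1759 ≈ 251.64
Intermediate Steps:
v = 42350 (v = 6 + 42344 = 42350)
√(v + (-101 + 21075)) = √(42350 + (-101 + 21075)) = √(42350 + 20974) = √63324 = 6*√1759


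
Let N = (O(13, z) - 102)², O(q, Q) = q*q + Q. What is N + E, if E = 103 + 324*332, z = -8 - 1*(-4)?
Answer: 111640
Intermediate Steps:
z = -4 (z = -8 + 4 = -4)
O(q, Q) = Q + q² (O(q, Q) = q² + Q = Q + q²)
N = 3969 (N = ((-4 + 13²) - 102)² = ((-4 + 169) - 102)² = (165 - 102)² = 63² = 3969)
E = 107671 (E = 103 + 107568 = 107671)
N + E = 3969 + 107671 = 111640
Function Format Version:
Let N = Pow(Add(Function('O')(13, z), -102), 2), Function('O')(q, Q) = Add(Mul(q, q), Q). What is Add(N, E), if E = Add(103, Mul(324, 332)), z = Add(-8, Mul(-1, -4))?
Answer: 111640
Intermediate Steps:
z = -4 (z = Add(-8, 4) = -4)
Function('O')(q, Q) = Add(Q, Pow(q, 2)) (Function('O')(q, Q) = Add(Pow(q, 2), Q) = Add(Q, Pow(q, 2)))
N = 3969 (N = Pow(Add(Add(-4, Pow(13, 2)), -102), 2) = Pow(Add(Add(-4, 169), -102), 2) = Pow(Add(165, -102), 2) = Pow(63, 2) = 3969)
E = 107671 (E = Add(103, 107568) = 107671)
Add(N, E) = Add(3969, 107671) = 111640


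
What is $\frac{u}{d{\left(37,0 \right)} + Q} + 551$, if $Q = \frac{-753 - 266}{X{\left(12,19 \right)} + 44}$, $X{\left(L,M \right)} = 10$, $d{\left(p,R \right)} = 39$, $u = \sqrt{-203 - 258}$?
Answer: $551 + \frac{54 i \sqrt{461}}{1087} \approx 551.0 + 1.0666 i$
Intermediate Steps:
$u = i \sqrt{461}$ ($u = \sqrt{-461} = i \sqrt{461} \approx 21.471 i$)
$Q = - \frac{1019}{54}$ ($Q = \frac{-753 - 266}{10 + 44} = - \frac{1019}{54} \approx -18.87$)
$\frac{u}{d{\left(37,0 \right)} + Q} + 551 = \frac{i \sqrt{461}}{39 - \frac{1019}{54}} + 551 = \frac{i \sqrt{461}}{\frac{1087}{54}} + 551 = i \sqrt{461} \cdot \frac{54}{1087} + 551 = \frac{54 i \sqrt{461}}{1087} + 551 = 551 + \frac{54 i \sqrt{461}}{1087}$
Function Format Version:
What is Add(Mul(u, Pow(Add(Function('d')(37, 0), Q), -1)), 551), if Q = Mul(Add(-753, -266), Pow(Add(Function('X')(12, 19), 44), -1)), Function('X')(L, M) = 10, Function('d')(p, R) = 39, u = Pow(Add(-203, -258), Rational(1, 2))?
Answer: Add(551, Mul(Rational(54, 1087), I, Pow(461, Rational(1, 2)))) ≈ Add(551.00, Mul(1.0666, I))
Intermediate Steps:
u = Mul(I, Pow(461, Rational(1, 2))) (u = Pow(-461, Rational(1, 2)) = Mul(I, Pow(461, Rational(1, 2))) ≈ Mul(21.471, I))
Q = Rational(-1019, 54) (Q = Mul(Add(-753, -266), Pow(Add(10, 44), -1)) = Mul(-1019, Pow(54, -1)) = Mul(-1019, Rational(1, 54)) = Rational(-1019, 54) ≈ -18.870)
Add(Mul(u, Pow(Add(Function('d')(37, 0), Q), -1)), 551) = Add(Mul(Mul(I, Pow(461, Rational(1, 2))), Pow(Add(39, Rational(-1019, 54)), -1)), 551) = Add(Mul(Mul(I, Pow(461, Rational(1, 2))), Pow(Rational(1087, 54), -1)), 551) = Add(Mul(Mul(I, Pow(461, Rational(1, 2))), Rational(54, 1087)), 551) = Add(Mul(Rational(54, 1087), I, Pow(461, Rational(1, 2))), 551) = Add(551, Mul(Rational(54, 1087), I, Pow(461, Rational(1, 2))))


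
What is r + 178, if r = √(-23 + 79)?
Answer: 178 + 2*√14 ≈ 185.48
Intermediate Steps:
r = 2*√14 (r = √56 = 2*√14 ≈ 7.4833)
r + 178 = 2*√14 + 178 = 178 + 2*√14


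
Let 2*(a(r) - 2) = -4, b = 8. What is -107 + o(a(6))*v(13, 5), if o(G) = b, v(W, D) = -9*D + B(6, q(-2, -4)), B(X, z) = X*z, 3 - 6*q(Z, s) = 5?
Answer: -483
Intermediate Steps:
q(Z, s) = -⅓ (q(Z, s) = ½ - ⅙*5 = ½ - ⅚ = -⅓)
a(r) = 0 (a(r) = 2 + (½)*(-4) = 2 - 2 = 0)
v(W, D) = -2 - 9*D (v(W, D) = -9*D + 6*(-⅓) = -9*D - 2 = -2 - 9*D)
o(G) = 8
-107 + o(a(6))*v(13, 5) = -107 + 8*(-2 - 9*5) = -107 + 8*(-2 - 45) = -107 + 8*(-47) = -107 - 376 = -483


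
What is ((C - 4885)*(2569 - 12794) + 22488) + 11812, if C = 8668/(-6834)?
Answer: 170837678375/3417 ≈ 4.9996e+7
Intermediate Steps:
C = -4334/3417 (C = 8668*(-1/6834) = -4334/3417 ≈ -1.2684)
((C - 4885)*(2569 - 12794) + 22488) + 11812 = ((-4334/3417 - 4885)*(2569 - 12794) + 22488) + 11812 = (-16696379/3417*(-10225) + 22488) + 11812 = (170720475275/3417 + 22488) + 11812 = 170797316771/3417 + 11812 = 170837678375/3417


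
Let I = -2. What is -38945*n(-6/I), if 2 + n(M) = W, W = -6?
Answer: 311560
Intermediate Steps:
n(M) = -8 (n(M) = -2 - 6 = -8)
-38945*n(-6/I) = -38945*(-8) = 311560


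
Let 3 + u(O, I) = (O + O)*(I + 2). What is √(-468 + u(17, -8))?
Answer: 15*I*√3 ≈ 25.981*I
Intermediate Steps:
u(O, I) = -3 + 2*O*(2 + I) (u(O, I) = -3 + (O + O)*(I + 2) = -3 + (2*O)*(2 + I) = -3 + 2*O*(2 + I))
√(-468 + u(17, -8)) = √(-468 + (-3 + 4*17 + 2*(-8)*17)) = √(-468 + (-3 + 68 - 272)) = √(-468 - 207) = √(-675) = 15*I*√3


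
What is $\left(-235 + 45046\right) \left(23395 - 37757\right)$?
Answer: $-643575582$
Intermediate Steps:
$\left(-235 + 45046\right) \left(23395 - 37757\right) = 44811 \left(-14362\right) = -643575582$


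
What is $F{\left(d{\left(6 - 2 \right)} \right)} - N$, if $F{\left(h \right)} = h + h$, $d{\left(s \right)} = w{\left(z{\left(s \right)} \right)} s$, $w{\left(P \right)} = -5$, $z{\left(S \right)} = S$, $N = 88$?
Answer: $-128$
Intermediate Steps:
$d{\left(s \right)} = - 5 s$
$F{\left(h \right)} = 2 h$
$F{\left(d{\left(6 - 2 \right)} \right)} - N = 2 \left(- 5 \left(6 - 2\right)\right) - 88 = 2 \left(\left(-5\right) 4\right) - 88 = 2 \left(-20\right) - 88 = -40 - 88 = -128$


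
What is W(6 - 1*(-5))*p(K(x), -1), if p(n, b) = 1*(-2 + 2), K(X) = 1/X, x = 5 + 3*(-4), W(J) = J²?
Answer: 0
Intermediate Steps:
x = -7 (x = 5 - 12 = -7)
K(X) = 1/X
p(n, b) = 0 (p(n, b) = 1*0 = 0)
W(6 - 1*(-5))*p(K(x), -1) = (6 - 1*(-5))²*0 = (6 + 5)²*0 = 11²*0 = 121*0 = 0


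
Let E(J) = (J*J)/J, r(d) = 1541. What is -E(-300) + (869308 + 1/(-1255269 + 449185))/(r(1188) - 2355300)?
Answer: 568497505656929/1897327469756 ≈ 299.63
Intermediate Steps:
E(J) = J (E(J) = J**2/J = J)
-E(-300) + (869308 + 1/(-1255269 + 449185))/(r(1188) - 2355300) = -1*(-300) + (869308 + 1/(-1255269 + 449185))/(1541 - 2355300) = 300 + (869308 + 1/(-806084))/(-2353759) = 300 + (869308 - 1/806084)*(-1/2353759) = 300 + (700735269871/806084)*(-1/2353759) = 300 - 700735269871/1897327469756 = 568497505656929/1897327469756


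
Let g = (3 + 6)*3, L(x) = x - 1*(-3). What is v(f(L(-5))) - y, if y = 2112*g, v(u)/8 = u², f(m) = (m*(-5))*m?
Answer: -53824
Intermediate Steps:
L(x) = 3 + x (L(x) = x + 3 = 3 + x)
g = 27 (g = 9*3 = 27)
f(m) = -5*m² (f(m) = (-5*m)*m = -5*m²)
v(u) = 8*u²
y = 57024 (y = 2112*27 = 57024)
v(f(L(-5))) - y = 8*(-5*(3 - 5)²)² - 1*57024 = 8*(-5*(-2)²)² - 57024 = 8*(-5*4)² - 57024 = 8*(-20)² - 57024 = 8*400 - 57024 = 3200 - 57024 = -53824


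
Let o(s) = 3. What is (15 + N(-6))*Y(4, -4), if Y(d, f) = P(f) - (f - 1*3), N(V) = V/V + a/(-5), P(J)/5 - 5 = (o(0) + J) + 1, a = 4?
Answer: 2432/5 ≈ 486.40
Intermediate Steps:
P(J) = 45 + 5*J (P(J) = 25 + 5*((3 + J) + 1) = 25 + 5*(4 + J) = 25 + (20 + 5*J) = 45 + 5*J)
N(V) = ⅕ (N(V) = V/V + 4/(-5) = 1 + 4*(-⅕) = 1 - ⅘ = ⅕)
Y(d, f) = 48 + 4*f (Y(d, f) = (45 + 5*f) - (f - 1*3) = (45 + 5*f) - (f - 3) = (45 + 5*f) - (-3 + f) = (45 + 5*f) + (3 - f) = 48 + 4*f)
(15 + N(-6))*Y(4, -4) = (15 + ⅕)*(48 + 4*(-4)) = 76*(48 - 16)/5 = (76/5)*32 = 2432/5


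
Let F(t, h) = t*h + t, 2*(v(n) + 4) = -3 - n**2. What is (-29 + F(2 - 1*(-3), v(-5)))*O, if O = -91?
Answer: 10374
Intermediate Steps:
v(n) = -11/2 - n**2/2 (v(n) = -4 + (-3 - n**2)/2 = -4 + (-3/2 - n**2/2) = -11/2 - n**2/2)
F(t, h) = t + h*t (F(t, h) = h*t + t = t + h*t)
(-29 + F(2 - 1*(-3), v(-5)))*O = (-29 + (2 - 1*(-3))*(1 + (-11/2 - 1/2*(-5)**2)))*(-91) = (-29 + (2 + 3)*(1 + (-11/2 - 1/2*25)))*(-91) = (-29 + 5*(1 + (-11/2 - 25/2)))*(-91) = (-29 + 5*(1 - 18))*(-91) = (-29 + 5*(-17))*(-91) = (-29 - 85)*(-91) = -114*(-91) = 10374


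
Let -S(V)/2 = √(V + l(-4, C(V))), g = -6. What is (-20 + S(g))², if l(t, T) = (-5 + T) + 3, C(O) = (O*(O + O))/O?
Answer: 320 + 160*I*√5 ≈ 320.0 + 357.77*I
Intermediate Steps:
C(O) = 2*O (C(O) = (O*(2*O))/O = (2*O²)/O = 2*O)
l(t, T) = -2 + T
S(V) = -2*√(-2 + 3*V) (S(V) = -2*√(V + (-2 + 2*V)) = -2*√(-2 + 3*V))
(-20 + S(g))² = (-20 - 2*√(-2 + 3*(-6)))² = (-20 - 2*√(-2 - 18))² = (-20 - 4*I*√5)²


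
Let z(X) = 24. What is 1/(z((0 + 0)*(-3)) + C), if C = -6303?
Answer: -1/6279 ≈ -0.00015926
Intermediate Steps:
1/(z((0 + 0)*(-3)) + C) = 1/(24 - 6303) = 1/(-6279) = -1/6279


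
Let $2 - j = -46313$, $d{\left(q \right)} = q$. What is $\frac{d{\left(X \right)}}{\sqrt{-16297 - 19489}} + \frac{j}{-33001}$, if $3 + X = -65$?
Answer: $- \frac{46315}{33001} + \frac{34 i \sqrt{35786}}{17893} \approx -1.4034 + 0.35946 i$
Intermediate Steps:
$X = -68$ ($X = -3 - 65 = -68$)
$j = 46315$ ($j = 2 - -46313 = 2 + 46313 = 46315$)
$\frac{d{\left(X \right)}}{\sqrt{-16297 - 19489}} + \frac{j}{-33001} = - \frac{68}{\sqrt{-16297 - 19489}} + \frac{46315}{-33001} = - \frac{68}{\sqrt{-35786}} + 46315 \left(- \frac{1}{33001}\right) = - \frac{68}{i \sqrt{35786}} - \frac{46315}{33001} = - 68 \left(- \frac{i \sqrt{35786}}{35786}\right) - \frac{46315}{33001} = \frac{34 i \sqrt{35786}}{17893} - \frac{46315}{33001} = - \frac{46315}{33001} + \frac{34 i \sqrt{35786}}{17893}$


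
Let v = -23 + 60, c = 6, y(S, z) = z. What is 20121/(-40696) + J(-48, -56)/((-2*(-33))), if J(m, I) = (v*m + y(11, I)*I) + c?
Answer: 27131375/1342968 ≈ 20.203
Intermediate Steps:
v = 37
J(m, I) = 6 + I**2 + 37*m (J(m, I) = (37*m + I*I) + 6 = (37*m + I**2) + 6 = (I**2 + 37*m) + 6 = 6 + I**2 + 37*m)
20121/(-40696) + J(-48, -56)/((-2*(-33))) = 20121/(-40696) + (6 + (-56)**2 + 37*(-48))/((-2*(-33))) = 20121*(-1/40696) + (6 + 3136 - 1776)/66 = -20121/40696 + 1366*(1/66) = -20121/40696 + 683/33 = 27131375/1342968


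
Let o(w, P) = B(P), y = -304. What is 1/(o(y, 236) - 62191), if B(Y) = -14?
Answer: -1/62205 ≈ -1.6076e-5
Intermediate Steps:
o(w, P) = -14
1/(o(y, 236) - 62191) = 1/(-14 - 62191) = 1/(-62205) = -1/62205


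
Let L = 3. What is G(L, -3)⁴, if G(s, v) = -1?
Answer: 1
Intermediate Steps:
G(L, -3)⁴ = (-1)⁴ = 1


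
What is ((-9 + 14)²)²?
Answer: 625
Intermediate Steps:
((-9 + 14)²)² = (5²)² = 25² = 625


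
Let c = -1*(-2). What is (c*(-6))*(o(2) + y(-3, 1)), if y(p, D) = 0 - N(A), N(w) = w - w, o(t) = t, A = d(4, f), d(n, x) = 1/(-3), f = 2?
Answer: -24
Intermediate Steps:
d(n, x) = -⅓
A = -⅓ ≈ -0.33333
N(w) = 0
c = 2
y(p, D) = 0 (y(p, D) = 0 - 1*0 = 0 + 0 = 0)
(c*(-6))*(o(2) + y(-3, 1)) = (2*(-6))*(2 + 0) = -12*2 = -24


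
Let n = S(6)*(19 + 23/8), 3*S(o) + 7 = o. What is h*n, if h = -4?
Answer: 175/6 ≈ 29.167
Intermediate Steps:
S(o) = -7/3 + o/3
n = -175/24 (n = (-7/3 + (⅓)*6)*(19 + 23/8) = (-7/3 + 2)*(19 + 23*(⅛)) = -(19 + 23/8)/3 = -⅓*175/8 = -175/24 ≈ -7.2917)
h*n = -4*(-175/24) = 175/6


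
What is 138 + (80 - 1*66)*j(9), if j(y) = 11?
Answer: 292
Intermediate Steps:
138 + (80 - 1*66)*j(9) = 138 + (80 - 1*66)*11 = 138 + (80 - 66)*11 = 138 + 14*11 = 138 + 154 = 292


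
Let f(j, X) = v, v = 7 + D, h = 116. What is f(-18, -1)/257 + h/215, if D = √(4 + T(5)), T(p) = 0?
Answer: 31747/55255 ≈ 0.57455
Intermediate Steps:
D = 2 (D = √(4 + 0) = √4 = 2)
v = 9 (v = 7 + 2 = 9)
f(j, X) = 9
f(-18, -1)/257 + h/215 = 9/257 + 116/215 = 31747/55255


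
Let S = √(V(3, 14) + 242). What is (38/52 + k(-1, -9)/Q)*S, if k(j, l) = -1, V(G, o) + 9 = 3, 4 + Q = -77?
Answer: 1565*√59/1053 ≈ 11.416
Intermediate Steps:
Q = -81 (Q = -4 - 77 = -81)
V(G, o) = -6 (V(G, o) = -9 + 3 = -6)
S = 2*√59 (S = √(-6 + 242) = √236 = 2*√59 ≈ 15.362)
(38/52 + k(-1, -9)/Q)*S = (38/52 - 1/(-81))*(2*√59) = (38*(1/52) - 1*(-1/81))*(2*√59) = (19/26 + 1/81)*(2*√59) = 1565*(2*√59)/2106 = 1565*√59/1053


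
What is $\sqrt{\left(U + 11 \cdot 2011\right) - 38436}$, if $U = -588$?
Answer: $i \sqrt{16903} \approx 130.01 i$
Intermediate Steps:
$\sqrt{\left(U + 11 \cdot 2011\right) - 38436} = \sqrt{\left(-588 + 11 \cdot 2011\right) - 38436} = \sqrt{\left(-588 + 22121\right) - 38436} = \sqrt{21533 - 38436} = \sqrt{-16903} = i \sqrt{16903}$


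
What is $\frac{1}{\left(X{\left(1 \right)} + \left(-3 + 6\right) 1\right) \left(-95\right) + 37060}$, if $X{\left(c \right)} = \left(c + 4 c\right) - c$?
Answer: $\frac{1}{36395} \approx 2.7476 \cdot 10^{-5}$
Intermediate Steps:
$X{\left(c \right)} = 4 c$ ($X{\left(c \right)} = 5 c - c = 4 c$)
$\frac{1}{\left(X{\left(1 \right)} + \left(-3 + 6\right) 1\right) \left(-95\right) + 37060} = \frac{1}{\left(4 \cdot 1 + \left(-3 + 6\right) 1\right) \left(-95\right) + 37060} = \frac{1}{\left(4 + 3 \cdot 1\right) \left(-95\right) + 37060} = \frac{1}{\left(4 + 3\right) \left(-95\right) + 37060} = \frac{1}{7 \left(-95\right) + 37060} = \frac{1}{-665 + 37060} = \frac{1}{36395}$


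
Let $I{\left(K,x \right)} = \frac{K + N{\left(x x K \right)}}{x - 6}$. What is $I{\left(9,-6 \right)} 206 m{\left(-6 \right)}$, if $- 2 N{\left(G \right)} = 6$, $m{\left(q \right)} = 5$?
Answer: $-515$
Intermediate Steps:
$N{\left(G \right)} = -3$ ($N{\left(G \right)} = \left(- \frac{1}{2}\right) 6 = -3$)
$I{\left(K,x \right)} = \frac{-3 + K}{-6 + x}$ ($I{\left(K,x \right)} = \frac{K - 3}{x - 6} = \frac{-3 + K}{-6 + x}$)
$I{\left(9,-6 \right)} 206 m{\left(-6 \right)} = \frac{-3 + 9}{-6 - 6} \cdot 206 \cdot 5 = \frac{1}{-12} \cdot 6 \cdot 206 \cdot 5 = \left(- \frac{1}{12}\right) 6 \cdot 206 \cdot 5 = \left(- \frac{1}{2}\right) 206 \cdot 5 = \left(-103\right) 5 = -515$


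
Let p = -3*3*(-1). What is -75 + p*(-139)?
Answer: -1326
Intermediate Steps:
p = 9 (p = -9*(-1) = 9)
-75 + p*(-139) = -75 + 9*(-139) = -75 - 1251 = -1326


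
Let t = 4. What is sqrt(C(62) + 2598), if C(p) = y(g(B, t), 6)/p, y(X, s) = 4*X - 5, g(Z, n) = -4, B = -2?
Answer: 3*sqrt(1109490)/62 ≈ 50.967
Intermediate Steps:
y(X, s) = -5 + 4*X
C(p) = -21/p (C(p) = (-5 + 4*(-4))/p = (-5 - 16)/p = -21/p)
sqrt(C(62) + 2598) = sqrt(-21/62 + 2598) = sqrt(161055/62) = 3*sqrt(1109490)/62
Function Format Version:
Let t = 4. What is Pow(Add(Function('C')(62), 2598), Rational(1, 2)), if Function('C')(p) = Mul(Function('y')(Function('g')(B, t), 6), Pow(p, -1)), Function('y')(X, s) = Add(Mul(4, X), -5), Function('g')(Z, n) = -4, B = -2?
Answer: Mul(Rational(3, 62), Pow(1109490, Rational(1, 2))) ≈ 50.967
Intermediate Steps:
Function('y')(X, s) = Add(-5, Mul(4, X))
Function('C')(p) = Mul(-21, Pow(p, -1)) (Function('C')(p) = Mul(Add(-5, Mul(4, -4)), Pow(p, -1)) = Mul(Add(-5, -16), Pow(p, -1)) = Mul(-21, Pow(p, -1)))
Pow(Add(Function('C')(62), 2598), Rational(1, 2)) = Pow(Add(Mul(-21, Pow(62, -1)), 2598), Rational(1, 2)) = Pow(Add(Mul(-21, Rational(1, 62)), 2598), Rational(1, 2)) = Pow(Add(Rational(-21, 62), 2598), Rational(1, 2)) = Pow(Rational(161055, 62), Rational(1, 2)) = Mul(Rational(3, 62), Pow(1109490, Rational(1, 2)))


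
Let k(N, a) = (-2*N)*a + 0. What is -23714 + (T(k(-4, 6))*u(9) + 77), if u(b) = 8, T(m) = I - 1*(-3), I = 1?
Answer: -23605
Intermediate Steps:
k(N, a) = -2*N*a (k(N, a) = -2*N*a + 0 = -2*N*a)
T(m) = 4 (T(m) = 1 - 1*(-3) = 1 + 3 = 4)
-23714 + (T(k(-4, 6))*u(9) + 77) = -23714 + (4*8 + 77) = -23714 + (32 + 77) = -23714 + 109 = -23605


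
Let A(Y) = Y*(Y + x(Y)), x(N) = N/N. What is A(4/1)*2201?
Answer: 44020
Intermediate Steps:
x(N) = 1
A(Y) = Y*(1 + Y) (A(Y) = Y*(Y + 1) = Y*(1 + Y))
A(4/1)*2201 = ((4/1)*(1 + 4/1))*2201 = ((4*1)*(1 + 4*1))*2201 = (4*(1 + 4))*2201 = (4*5)*2201 = 20*2201 = 44020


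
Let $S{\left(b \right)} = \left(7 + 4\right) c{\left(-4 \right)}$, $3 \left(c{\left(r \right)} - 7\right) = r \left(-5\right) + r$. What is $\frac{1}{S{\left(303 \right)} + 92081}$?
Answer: $\frac{3}{276650} \approx 1.0844 \cdot 10^{-5}$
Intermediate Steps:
$c{\left(r \right)} = 7 - \frac{4 r}{3}$ ($c{\left(r \right)} = 7 + \frac{r \left(-5\right) + r}{3} = 7 + \frac{- 5 r + r}{3} = 7 + \frac{\left(-4\right) r}{3} = 7 - \frac{4 r}{3}$)
$S{\left(b \right)} = \frac{407}{3}$ ($S{\left(b \right)} = \left(7 + 4\right) \left(7 - - \frac{16}{3}\right) = 11 \left(7 + \frac{16}{3}\right) = 11 \cdot \frac{37}{3} = \frac{407}{3}$)
$\frac{1}{S{\left(303 \right)} + 92081} = \frac{1}{\frac{407}{3} + 92081} = \frac{1}{\frac{276650}{3}} = \frac{3}{276650}$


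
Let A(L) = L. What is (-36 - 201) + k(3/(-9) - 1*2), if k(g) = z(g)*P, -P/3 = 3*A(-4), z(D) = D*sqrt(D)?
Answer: -237 - 28*I*sqrt(21) ≈ -237.0 - 128.31*I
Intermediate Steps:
z(D) = D**(3/2)
P = 36 (P = -9*(-4) = -3*(-12) = 36)
k(g) = 36*g**(3/2) (k(g) = g**(3/2)*36 = 36*g**(3/2))
(-36 - 201) + k(3/(-9) - 1*2) = (-36 - 201) + 36*(3/(-9) - 1*2)**(3/2) = -237 + 36*(3*(-1/9) - 2)**(3/2) = -237 + 36*(-1/3 - 2)**(3/2) = -237 + 36*(-7/3)**(3/2) = -237 + 36*(-7*I*sqrt(21)/9) = -237 - 28*I*sqrt(21)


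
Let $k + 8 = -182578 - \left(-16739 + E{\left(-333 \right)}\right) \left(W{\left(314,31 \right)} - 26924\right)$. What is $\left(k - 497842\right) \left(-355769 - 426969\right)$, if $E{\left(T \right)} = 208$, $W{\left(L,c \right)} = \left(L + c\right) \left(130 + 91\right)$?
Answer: $-637653616012974$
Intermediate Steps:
$W{\left(L,c \right)} = 221 L + 221 c$ ($W{\left(L,c \right)} = \left(L + c\right) 221 = 221 L + 221 c$)
$k = 815142865$ ($k = -8 - \left(182578 + \left(-16739 + 208\right) \left(\left(221 \cdot 314 + 221 \cdot 31\right) - 26924\right)\right) = -8 - \left(182578 - 16531 \left(\left(69394 + 6851\right) - 26924\right)\right) = -8 - \left(182578 - 16531 \left(76245 - 26924\right)\right) = -8 - \left(182578 - 815325451\right) = -8 - -815142873 = -8 + \left(-182578 + 815325451\right) = -8 + 815142873 = 815142865$)
$\left(k - 497842\right) \left(-355769 - 426969\right) = \left(815142865 - 497842\right) \left(-355769 - 426969\right) = 814645023 \left(-782738\right) = -637653616012974$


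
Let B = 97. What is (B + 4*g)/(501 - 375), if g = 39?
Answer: 253/126 ≈ 2.0079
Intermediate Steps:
(B + 4*g)/(501 - 375) = (97 + 4*39)/(501 - 375) = (97 + 156)/126 = 253*(1/126) = 253/126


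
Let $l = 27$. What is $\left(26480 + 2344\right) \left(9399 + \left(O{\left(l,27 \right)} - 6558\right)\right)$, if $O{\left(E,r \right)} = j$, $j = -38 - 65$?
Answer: $78920112$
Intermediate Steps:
$j = -103$
$O{\left(E,r \right)} = -103$
$\left(26480 + 2344\right) \left(9399 + \left(O{\left(l,27 \right)} - 6558\right)\right) = \left(26480 + 2344\right) \left(9399 - 6661\right) = 28824 \left(9399 - 6661\right) = 28824 \cdot 2738 = 78920112$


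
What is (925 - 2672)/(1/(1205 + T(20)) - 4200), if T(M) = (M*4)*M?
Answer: 4900335/11780999 ≈ 0.41595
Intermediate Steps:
T(M) = 4*M**2 (T(M) = (4*M)*M = 4*M**2)
(925 - 2672)/(1/(1205 + T(20)) - 4200) = (925 - 2672)/(1/(1205 + 4*20**2) - 4200) = -1747/(1/(1205 + 4*400) - 4200) = -1747/(1/(1205 + 1600) - 4200) = -1747/(1/2805 - 4200) = -1747/(-11780999/2805) = -1747*(-2805/11780999) = 4900335/11780999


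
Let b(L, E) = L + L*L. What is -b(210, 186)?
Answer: -44310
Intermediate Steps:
b(L, E) = L + L²
-b(210, 186) = -210*(1 + 210) = -210*211 = -1*44310 = -44310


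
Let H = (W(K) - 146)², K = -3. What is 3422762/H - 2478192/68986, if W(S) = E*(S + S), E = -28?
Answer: 3454753153/491018 ≈ 7035.9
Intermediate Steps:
W(S) = -56*S (W(S) = -28*(S + S) = -56*S)
H = 484 (H = (-56*(-3) - 146)² = (168 - 146)² = 22² = 484)
3422762/H - 2478192/68986 = 3422762/484 - 2478192/68986 = 3422762*(1/484) - 2478192*1/68986 = 1711381/242 - 72888/2029 = 3454753153/491018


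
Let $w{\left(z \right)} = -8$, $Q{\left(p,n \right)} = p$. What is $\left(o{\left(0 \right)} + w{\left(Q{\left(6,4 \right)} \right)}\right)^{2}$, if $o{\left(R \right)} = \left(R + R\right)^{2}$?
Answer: $64$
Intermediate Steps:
$o{\left(R \right)} = 4 R^{2}$ ($o{\left(R \right)} = \left(2 R\right)^{2} = 4 R^{2}$)
$\left(o{\left(0 \right)} + w{\left(Q{\left(6,4 \right)} \right)}\right)^{2} = \left(4 \cdot 0^{2} - 8\right)^{2} = \left(4 \cdot 0 - 8\right)^{2} = \left(0 - 8\right)^{2} = \left(-8\right)^{2} = 64$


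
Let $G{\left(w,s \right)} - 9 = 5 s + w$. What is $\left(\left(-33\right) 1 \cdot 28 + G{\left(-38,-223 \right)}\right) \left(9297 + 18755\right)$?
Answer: $-58011536$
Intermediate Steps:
$G{\left(w,s \right)} = 9 + w + 5 s$ ($G{\left(w,s \right)} = 9 + \left(5 s + w\right) = 9 + \left(w + 5 s\right) = 9 + w + 5 s$)
$\left(\left(-33\right) 1 \cdot 28 + G{\left(-38,-223 \right)}\right) \left(9297 + 18755\right) = \left(\left(-33\right) 1 \cdot 28 + \left(9 - 38 + 5 \left(-223\right)\right)\right) \left(9297 + 18755\right) = \left(\left(-33\right) 28 - 1144\right) 28052 = \left(-924 - 1144\right) 28052 = \left(-2068\right) 28052 = -58011536$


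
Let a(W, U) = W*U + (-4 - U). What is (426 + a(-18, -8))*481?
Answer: 276094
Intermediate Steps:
a(W, U) = -4 - U + U*W (a(W, U) = U*W + (-4 - U) = -4 - U + U*W)
(426 + a(-18, -8))*481 = (426 + (-4 - 1*(-8) - 8*(-18)))*481 = (426 + (-4 + 8 + 144))*481 = (426 + 148)*481 = 574*481 = 276094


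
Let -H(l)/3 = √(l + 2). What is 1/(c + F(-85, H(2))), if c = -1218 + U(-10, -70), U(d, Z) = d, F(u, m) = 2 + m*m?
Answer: -1/1190 ≈ -0.00084034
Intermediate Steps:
H(l) = -3*√(2 + l) (H(l) = -3*√(l + 2) = -3*√(2 + l))
F(u, m) = 2 + m²
c = -1228 (c = -1218 - 10 = -1228)
1/(c + F(-85, H(2))) = 1/(-1228 + (2 + (-3*√(2 + 2))²)) = 1/(-1228 + (2 + (-3*√4)²)) = 1/(-1228 + (2 + (-3*2)²)) = 1/(-1228 + (2 + (-6)²)) = 1/(-1228 + (2 + 36)) = 1/(-1228 + 38) = 1/(-1190) = -1/1190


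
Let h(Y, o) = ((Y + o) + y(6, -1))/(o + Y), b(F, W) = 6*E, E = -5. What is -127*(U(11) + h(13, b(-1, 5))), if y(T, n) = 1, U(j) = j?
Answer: -25781/17 ≈ -1516.5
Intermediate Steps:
b(F, W) = -30 (b(F, W) = 6*(-5) = -30)
h(Y, o) = (1 + Y + o)/(Y + o) (h(Y, o) = ((Y + o) + 1)/(o + Y) = (1 + Y + o)/(Y + o))
-127*(U(11) + h(13, b(-1, 5))) = -127*(11 + (1 + 13 - 30)/(13 - 30)) = -127*(11 - 16/(-17)) = -127*(11 - 1/17*(-16)) = -127*(11 + 16/17) = -127*203/17 = -25781/17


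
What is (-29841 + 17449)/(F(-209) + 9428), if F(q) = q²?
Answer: -12392/53109 ≈ -0.23333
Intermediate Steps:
(-29841 + 17449)/(F(-209) + 9428) = (-29841 + 17449)/((-209)² + 9428) = -12392/(43681 + 9428) = -12392/53109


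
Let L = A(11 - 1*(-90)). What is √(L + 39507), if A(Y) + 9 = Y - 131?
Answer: 2*√9867 ≈ 198.67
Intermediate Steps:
A(Y) = -140 + Y (A(Y) = -9 + (Y - 131) = -9 + (-131 + Y) = -140 + Y)
L = -39 (L = -140 + (11 - 1*(-90)) = -140 + (11 + 90) = -140 + 101 = -39)
√(L + 39507) = √(-39 + 39507) = √39468 = 2*√9867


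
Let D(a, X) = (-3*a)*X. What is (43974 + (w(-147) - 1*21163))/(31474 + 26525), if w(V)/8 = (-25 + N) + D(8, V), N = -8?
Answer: 50771/57999 ≈ 0.87538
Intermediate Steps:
D(a, X) = -3*X*a
w(V) = -264 - 192*V (w(V) = 8*((-25 - 8) - 3*V*8) = 8*(-33 - 24*V) = -264 - 192*V)
(43974 + (w(-147) - 1*21163))/(31474 + 26525) = (43974 + ((-264 - 192*(-147)) - 1*21163))/(31474 + 26525) = (43974 + ((-264 + 28224) - 21163))/57999 = (43974 + (27960 - 21163))*(1/57999) = (43974 + 6797)*(1/57999) = 50771*(1/57999) = 50771/57999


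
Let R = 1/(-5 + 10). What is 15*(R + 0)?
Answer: 3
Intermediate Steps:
R = 1/5 ≈ 0.20000
15*(R + 0) = 15*(1/5 + 0) = 15*(1/5) = 3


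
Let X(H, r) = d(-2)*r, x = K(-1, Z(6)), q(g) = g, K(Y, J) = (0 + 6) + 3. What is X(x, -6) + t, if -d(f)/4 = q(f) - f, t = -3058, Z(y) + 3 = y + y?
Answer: -3058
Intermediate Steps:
Z(y) = -3 + 2*y (Z(y) = -3 + (y + y) = -3 + 2*y)
K(Y, J) = 9 (K(Y, J) = 6 + 3 = 9)
d(f) = 0 (d(f) = -4*(f - f) = -4*0 = 0)
x = 9
X(H, r) = 0 (X(H, r) = 0*r = 0)
X(x, -6) + t = 0 - 3058 = -3058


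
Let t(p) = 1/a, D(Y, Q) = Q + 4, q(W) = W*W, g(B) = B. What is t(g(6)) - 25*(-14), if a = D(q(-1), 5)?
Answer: 3151/9 ≈ 350.11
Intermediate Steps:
q(W) = W²
D(Y, Q) = 4 + Q
a = 9 (a = 4 + 5 = 9)
t(p) = ⅑ (t(p) = 1/9 = ⅑)
t(g(6)) - 25*(-14) = ⅑ - 25*(-14) = ⅑ + 350 = 3151/9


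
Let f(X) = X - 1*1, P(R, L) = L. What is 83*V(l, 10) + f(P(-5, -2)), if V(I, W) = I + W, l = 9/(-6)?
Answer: 1405/2 ≈ 702.50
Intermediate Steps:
l = -3/2 (l = 9*(-⅙) = -3/2 ≈ -1.5000)
f(X) = -1 + X (f(X) = X - 1 = -1 + X)
83*V(l, 10) + f(P(-5, -2)) = 83*(-3/2 + 10) + (-1 - 2) = 83*(17/2) - 3 = 1411/2 - 3 = 1405/2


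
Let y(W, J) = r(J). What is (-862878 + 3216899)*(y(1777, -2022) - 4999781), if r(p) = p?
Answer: -11774349299863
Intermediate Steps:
y(W, J) = J
(-862878 + 3216899)*(y(1777, -2022) - 4999781) = (-862878 + 3216899)*(-2022 - 4999781) = 2354021*(-5001803) = -11774349299863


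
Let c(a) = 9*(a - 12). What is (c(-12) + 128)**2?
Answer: 7744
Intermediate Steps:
c(a) = -108 + 9*a (c(a) = 9*(-12 + a) = -108 + 9*a)
(c(-12) + 128)**2 = ((-108 + 9*(-12)) + 128)**2 = ((-108 - 108) + 128)**2 = (-216 + 128)**2 = (-88)**2 = 7744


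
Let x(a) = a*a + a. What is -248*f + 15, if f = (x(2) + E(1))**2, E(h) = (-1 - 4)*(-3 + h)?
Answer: -63473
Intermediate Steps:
x(a) = a + a**2 (x(a) = a**2 + a = a + a**2)
E(h) = 15 - 5*h (E(h) = -5*(-3 + h) = 15 - 5*h)
f = 256 (f = (2*(1 + 2) + (15 - 5*1))**2 = (2*3 + (15 - 5))**2 = (6 + 10)**2 = 16**2 = 256)
-248*f + 15 = -248*256 + 15 = -63488 + 15 = -63473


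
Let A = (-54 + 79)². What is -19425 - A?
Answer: -20050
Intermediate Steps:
A = 625 (A = 25² = 625)
-19425 - A = -19425 - 1*625 = -19425 - 625 = -20050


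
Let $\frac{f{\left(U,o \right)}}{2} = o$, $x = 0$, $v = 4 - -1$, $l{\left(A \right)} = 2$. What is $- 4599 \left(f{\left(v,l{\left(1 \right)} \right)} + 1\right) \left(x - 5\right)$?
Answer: $114975$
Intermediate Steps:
$v = 5$ ($v = 4 + 1 = 5$)
$f{\left(U,o \right)} = 2 o$
$- 4599 \left(f{\left(v,l{\left(1 \right)} \right)} + 1\right) \left(x - 5\right) = - 4599 \left(2 \cdot 2 + 1\right) \left(0 - 5\right) = - 4599 \left(4 + 1\right) \left(-5\right) = - 4599 \cdot 5 \left(-5\right) = \left(-4599\right) \left(-25\right) = 114975$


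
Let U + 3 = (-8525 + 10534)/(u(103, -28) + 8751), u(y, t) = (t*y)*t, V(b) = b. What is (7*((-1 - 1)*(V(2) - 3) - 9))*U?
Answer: 318500/2183 ≈ 145.90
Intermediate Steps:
u(y, t) = y*t**2
U = -6500/2183 (U = -3 + (-8525 + 10534)/(103*(-28)**2 + 8751) = -3 + 2009/(103*784 + 8751) = -3 + 2009/(80752 + 8751) = -3 + 2009/89503 = -3 + 2009*(1/89503) = -3 + 49/2183 = -6500/2183 ≈ -2.9776)
(7*((-1 - 1)*(V(2) - 3) - 9))*U = (7*((-1 - 1)*(2 - 3) - 9))*(-6500/2183) = (7*(-2*(-1) - 9))*(-6500/2183) = (7*(2 - 9))*(-6500/2183) = (7*(-7))*(-6500/2183) = -49*(-6500/2183) = 318500/2183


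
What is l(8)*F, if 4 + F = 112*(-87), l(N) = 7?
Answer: -68236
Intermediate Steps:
F = -9748 (F = -4 + 112*(-87) = -4 - 9744 = -9748)
l(8)*F = 7*(-9748) = -68236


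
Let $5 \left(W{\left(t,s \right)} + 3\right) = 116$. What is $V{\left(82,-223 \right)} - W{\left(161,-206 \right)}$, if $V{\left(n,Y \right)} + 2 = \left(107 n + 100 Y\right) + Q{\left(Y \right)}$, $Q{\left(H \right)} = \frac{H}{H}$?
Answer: $- \frac{67736}{5} \approx -13547.0$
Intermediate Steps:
$W{\left(t,s \right)} = \frac{101}{5}$ ($W{\left(t,s \right)} = -3 + \frac{1}{5} \cdot 116 = -3 + \frac{116}{5} = \frac{101}{5}$)
$Q{\left(H \right)} = 1$
$V{\left(n,Y \right)} = -1 + 100 Y + 107 n$ ($V{\left(n,Y \right)} = -2 + \left(\left(107 n + 100 Y\right) + 1\right) = -2 + \left(\left(100 Y + 107 n\right) + 1\right) = -2 + \left(1 + 100 Y + 107 n\right) = -1 + 100 Y + 107 n$)
$V{\left(82,-223 \right)} - W{\left(161,-206 \right)} = \left(-1 + 100 \left(-223\right) + 107 \cdot 82\right) - \frac{101}{5} = \left(-1 - 22300 + 8774\right) - \frac{101}{5} = -13527 - \frac{101}{5} = - \frac{67736}{5}$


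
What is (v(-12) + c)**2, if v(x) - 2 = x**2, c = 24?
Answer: 28900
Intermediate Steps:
v(x) = 2 + x**2
(v(-12) + c)**2 = ((2 + (-12)**2) + 24)**2 = ((2 + 144) + 24)**2 = (146 + 24)**2 = 170**2 = 28900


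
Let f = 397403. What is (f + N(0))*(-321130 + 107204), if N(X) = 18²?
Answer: -85084146202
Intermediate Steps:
N(X) = 324
(f + N(0))*(-321130 + 107204) = (397403 + 324)*(-321130 + 107204) = 397727*(-213926) = -85084146202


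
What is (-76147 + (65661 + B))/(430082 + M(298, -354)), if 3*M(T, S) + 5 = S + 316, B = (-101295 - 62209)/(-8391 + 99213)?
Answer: -476261498/19529802811 ≈ -0.024386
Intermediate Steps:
B = -81752/45411 (B = -163504/90822 = -163504*1/90822 = -81752/45411 ≈ -1.8003)
M(T, S) = 311/3 + S/3 (M(T, S) = -5/3 + (S + 316)/3 = -5/3 + (316 + S)/3 = -5/3 + (316/3 + S/3) = 311/3 + S/3)
(-76147 + (65661 + B))/(430082 + M(298, -354)) = (-76147 + (65661 - 81752/45411))/(430082 + (311/3 + (1/3)*(-354))) = (-76147 + 2981649919/45411)/(430082 + (311/3 - 118)) = -476261498/(45411*(430082 - 43/3)) = -476261498/(45411*1290203/3) = -476261498/45411*3/1290203 = -476261498/19529802811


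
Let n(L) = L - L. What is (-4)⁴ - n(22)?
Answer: 256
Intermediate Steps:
n(L) = 0
(-4)⁴ - n(22) = (-4)⁴ - 1*0 = 256 + 0 = 256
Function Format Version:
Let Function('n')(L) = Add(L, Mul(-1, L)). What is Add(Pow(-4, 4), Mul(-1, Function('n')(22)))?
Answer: 256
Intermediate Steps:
Function('n')(L) = 0
Add(Pow(-4, 4), Mul(-1, Function('n')(22))) = Add(Pow(-4, 4), Mul(-1, 0)) = Add(256, 0) = 256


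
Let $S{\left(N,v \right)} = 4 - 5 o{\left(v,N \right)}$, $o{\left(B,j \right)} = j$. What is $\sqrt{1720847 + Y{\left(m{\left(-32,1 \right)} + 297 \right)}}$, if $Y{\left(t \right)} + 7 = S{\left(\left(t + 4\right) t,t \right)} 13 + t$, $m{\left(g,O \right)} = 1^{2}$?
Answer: $5 i \sqrt{165142} \approx 2031.9 i$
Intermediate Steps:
$m{\left(g,O \right)} = 1$
$S{\left(N,v \right)} = 4 - 5 N$
$Y{\left(t \right)} = 45 + t - 65 t \left(4 + t\right)$ ($Y{\left(t \right)} = -7 + \left(\left(4 - 5 \left(t + 4\right) t\right) 13 + t\right) = -7 + \left(\left(4 - 5 \left(4 + t\right) t\right) 13 + t\right) = -7 + \left(\left(4 - 5 t \left(4 + t\right)\right) 13 + t\right) = -7 - \left(-52 - t + 65 t \left(4 + t\right)\right) = -7 + \left(52 + t - 65 t \left(4 + t\right)\right) = 45 + t - 65 t \left(4 + t\right)$)
$\sqrt{1720847 + Y{\left(m{\left(-32,1 \right)} + 297 \right)}} = \sqrt{1720847 + \left(45 + \left(1 + 297\right) - 65 \left(1 + 297\right) \left(4 + \left(1 + 297\right)\right)\right)} = \sqrt{1720847 + \left(45 + 298 - 19370 \left(4 + 298\right)\right)} = \sqrt{1720847 + \left(45 + 298 - 19370 \cdot 302\right)} = \sqrt{1720847 + \left(45 + 298 - 5849740\right)} = \sqrt{1720847 - 5849397} = \sqrt{-4128550} = 5 i \sqrt{165142}$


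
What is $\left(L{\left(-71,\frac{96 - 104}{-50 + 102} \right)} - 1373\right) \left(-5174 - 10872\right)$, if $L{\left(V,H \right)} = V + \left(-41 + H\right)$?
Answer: $\frac{309800122}{13} \approx 2.3831 \cdot 10^{7}$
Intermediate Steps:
$L{\left(V,H \right)} = -41 + H + V$
$\left(L{\left(-71,\frac{96 - 104}{-50 + 102} \right)} - 1373\right) \left(-5174 - 10872\right) = \left(\left(-41 + \frac{96 - 104}{-50 + 102} - 71\right) - 1373\right) \left(-5174 - 10872\right) = \left(\left(-41 - \frac{8}{52} - 71\right) - 1373\right) \left(-16046\right) = \left(\left(-41 - \frac{2}{13} - 71\right) - 1373\right) \left(-16046\right) = \left(- \frac{1458}{13} - 1373\right) \left(-16046\right) = \left(- \frac{19307}{13}\right) \left(-16046\right) = \frac{309800122}{13}$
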